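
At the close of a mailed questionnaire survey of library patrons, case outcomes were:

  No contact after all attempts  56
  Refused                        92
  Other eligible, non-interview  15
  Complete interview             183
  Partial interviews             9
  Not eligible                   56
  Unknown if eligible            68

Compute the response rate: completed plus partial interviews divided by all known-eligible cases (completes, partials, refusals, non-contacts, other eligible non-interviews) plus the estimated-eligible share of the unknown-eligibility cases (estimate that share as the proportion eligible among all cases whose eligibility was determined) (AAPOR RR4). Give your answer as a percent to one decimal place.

Numerator → 183 + 9 = 192
Eligible (known) → 183 + 9 + 92 + 56 + 15 = 355
e = 355 / (355 + 56) = 355 / 411 = 0.8637
e × U → 0.8637 × 68 = 58.73
Denom → 355 + 58.73 = 413.73
RR4 = 192 / 413.73 = 0.4641

46.4%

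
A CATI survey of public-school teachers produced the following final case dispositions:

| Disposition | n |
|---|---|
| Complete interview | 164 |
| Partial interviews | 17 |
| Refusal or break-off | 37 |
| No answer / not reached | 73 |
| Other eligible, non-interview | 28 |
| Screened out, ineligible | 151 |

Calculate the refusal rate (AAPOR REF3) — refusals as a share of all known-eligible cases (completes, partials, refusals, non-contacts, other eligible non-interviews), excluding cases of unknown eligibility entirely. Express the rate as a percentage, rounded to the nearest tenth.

11.6%

Top: 37
Denom: 164 + 17 + 37 + 73 + 28 = 319
REF3 = 37 / 319 = 0.1160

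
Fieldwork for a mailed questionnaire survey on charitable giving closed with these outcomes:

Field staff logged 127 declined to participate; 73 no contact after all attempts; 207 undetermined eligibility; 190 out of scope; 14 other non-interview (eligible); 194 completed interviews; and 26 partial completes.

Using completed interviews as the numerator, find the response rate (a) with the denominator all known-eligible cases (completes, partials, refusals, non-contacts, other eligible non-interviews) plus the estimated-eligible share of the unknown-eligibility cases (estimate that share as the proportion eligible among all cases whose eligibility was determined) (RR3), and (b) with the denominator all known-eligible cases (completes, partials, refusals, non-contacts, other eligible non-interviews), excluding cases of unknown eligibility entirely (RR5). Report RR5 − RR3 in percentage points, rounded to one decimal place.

11.1

Top → 194
Determined eligible → 194 + 26 + 127 + 73 + 14 = 434
e = 434 / (434 + 190) = 434 / 624 = 0.6955
Estimated eligible among unknowns → 0.6955 × 207 = 143.97
Denom → 434 + 143.97 = 577.97
RR3 = 194 / 577.97 = 0.3357
Denom → 194 + 26 + 127 + 73 + 14 = 434
RR5 = 194 / 434 = 0.4470
Difference = 44.70 − 33.57 = 11.13 percentage points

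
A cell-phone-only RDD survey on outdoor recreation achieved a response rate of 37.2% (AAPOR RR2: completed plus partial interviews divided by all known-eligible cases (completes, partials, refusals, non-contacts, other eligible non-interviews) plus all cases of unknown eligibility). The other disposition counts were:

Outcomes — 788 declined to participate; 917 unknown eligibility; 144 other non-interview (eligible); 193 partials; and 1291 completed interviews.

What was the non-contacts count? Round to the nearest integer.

Top → 1291 + 193 = 1484
RR2 = 1484 / D = 0.372
D = 1484 / 0.372 = 3989.2
Rest of base = 3333
non-contacts = 3989.2 − 3333 ≈ 656

656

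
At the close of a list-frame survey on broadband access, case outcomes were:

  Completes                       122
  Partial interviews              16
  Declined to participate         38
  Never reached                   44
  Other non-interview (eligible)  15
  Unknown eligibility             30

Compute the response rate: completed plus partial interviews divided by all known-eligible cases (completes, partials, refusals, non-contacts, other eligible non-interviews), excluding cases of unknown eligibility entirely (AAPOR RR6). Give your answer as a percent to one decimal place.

Top: 122 + 16 = 138
Denominator: 122 + 16 + 38 + 44 + 15 = 235
RR6 = 138 / 235 = 0.5872

58.7%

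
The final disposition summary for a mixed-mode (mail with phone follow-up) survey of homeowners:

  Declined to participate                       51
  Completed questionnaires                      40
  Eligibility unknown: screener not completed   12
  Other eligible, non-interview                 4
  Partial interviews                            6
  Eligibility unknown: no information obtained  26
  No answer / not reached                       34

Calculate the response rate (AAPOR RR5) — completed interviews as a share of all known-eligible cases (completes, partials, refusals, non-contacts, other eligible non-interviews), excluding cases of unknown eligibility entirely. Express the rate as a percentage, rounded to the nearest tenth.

29.6%

Unknown eligibility = 12 + 26 = 38
Top = 40
Denom = 40 + 6 + 51 + 34 + 4 = 135
RR5 = 40 / 135 = 0.2963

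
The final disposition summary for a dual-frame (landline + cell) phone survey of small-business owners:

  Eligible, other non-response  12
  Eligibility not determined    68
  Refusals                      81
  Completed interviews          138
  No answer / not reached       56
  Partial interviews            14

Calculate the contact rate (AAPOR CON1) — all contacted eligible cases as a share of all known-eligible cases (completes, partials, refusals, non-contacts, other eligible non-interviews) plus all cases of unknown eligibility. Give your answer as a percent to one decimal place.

Num = 138 + 14 + 81 + 12 = 245
Base = 138 + 14 + 81 + 56 + 12 + 68 = 369
CON1 = 245 / 369 = 0.6640

66.4%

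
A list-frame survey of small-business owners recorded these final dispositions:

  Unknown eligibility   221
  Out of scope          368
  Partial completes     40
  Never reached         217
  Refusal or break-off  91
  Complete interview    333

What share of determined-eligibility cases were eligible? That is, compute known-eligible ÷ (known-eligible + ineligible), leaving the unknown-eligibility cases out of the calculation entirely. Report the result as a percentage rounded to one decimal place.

Known eligible = 333 + 40 + 91 + 217 = 681
e = 681 / (681 + 368) = 681 / 1049 = 0.6492

64.9%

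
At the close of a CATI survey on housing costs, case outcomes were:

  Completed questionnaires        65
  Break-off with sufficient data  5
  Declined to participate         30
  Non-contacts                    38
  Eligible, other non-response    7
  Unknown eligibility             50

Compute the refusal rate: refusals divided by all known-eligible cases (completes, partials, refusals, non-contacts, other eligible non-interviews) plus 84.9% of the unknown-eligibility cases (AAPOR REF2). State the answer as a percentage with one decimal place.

Num: 30
Eligible (known): 65 + 5 + 30 + 38 + 7 = 145
Estimated eligible among unknowns: 0.8490 × 50 = 42.45
Denom: 145 + 42.45 = 187.45
REF2 = 30 / 187.45 = 0.1600

16.0%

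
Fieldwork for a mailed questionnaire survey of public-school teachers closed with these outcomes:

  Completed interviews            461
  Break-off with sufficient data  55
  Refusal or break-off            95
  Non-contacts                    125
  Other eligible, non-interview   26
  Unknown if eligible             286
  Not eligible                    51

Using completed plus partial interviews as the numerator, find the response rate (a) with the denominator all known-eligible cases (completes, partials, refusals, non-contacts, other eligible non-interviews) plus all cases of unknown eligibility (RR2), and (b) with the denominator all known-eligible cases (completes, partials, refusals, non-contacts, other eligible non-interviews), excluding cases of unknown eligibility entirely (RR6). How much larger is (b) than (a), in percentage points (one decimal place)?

18.5

Num → 461 + 55 = 516
Denom → 461 + 55 + 95 + 125 + 26 + 286 = 1048
RR2 = 516 / 1048 = 0.4924
Denom → 461 + 55 + 95 + 125 + 26 = 762
RR6 = 516 / 762 = 0.6772
Difference = 67.72 − 49.24 = 18.48 percentage points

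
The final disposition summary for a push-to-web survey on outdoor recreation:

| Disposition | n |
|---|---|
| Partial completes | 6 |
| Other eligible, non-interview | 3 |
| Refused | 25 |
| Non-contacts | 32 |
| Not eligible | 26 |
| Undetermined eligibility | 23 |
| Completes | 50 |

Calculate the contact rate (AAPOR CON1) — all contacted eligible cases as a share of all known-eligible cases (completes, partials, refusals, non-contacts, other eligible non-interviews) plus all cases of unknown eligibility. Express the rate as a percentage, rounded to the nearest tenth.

Top: 50 + 6 + 25 + 3 = 84
Base: 50 + 6 + 25 + 32 + 3 + 23 = 139
CON1 = 84 / 139 = 0.6043

60.4%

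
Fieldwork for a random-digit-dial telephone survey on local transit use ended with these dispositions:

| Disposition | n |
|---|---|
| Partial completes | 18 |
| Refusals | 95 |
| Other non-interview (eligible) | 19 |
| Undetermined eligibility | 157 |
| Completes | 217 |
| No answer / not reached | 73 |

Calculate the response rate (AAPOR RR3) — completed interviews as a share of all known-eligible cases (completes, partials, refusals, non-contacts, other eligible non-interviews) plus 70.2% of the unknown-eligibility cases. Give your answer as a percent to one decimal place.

40.8%

Numerator: 217
Eligible (known): 217 + 18 + 95 + 73 + 19 = 422
Eligible share of unknowns: 0.7020 × 157 = 110.21
Denominator: 422 + 110.21 = 532.21
RR3 = 217 / 532.21 = 0.4077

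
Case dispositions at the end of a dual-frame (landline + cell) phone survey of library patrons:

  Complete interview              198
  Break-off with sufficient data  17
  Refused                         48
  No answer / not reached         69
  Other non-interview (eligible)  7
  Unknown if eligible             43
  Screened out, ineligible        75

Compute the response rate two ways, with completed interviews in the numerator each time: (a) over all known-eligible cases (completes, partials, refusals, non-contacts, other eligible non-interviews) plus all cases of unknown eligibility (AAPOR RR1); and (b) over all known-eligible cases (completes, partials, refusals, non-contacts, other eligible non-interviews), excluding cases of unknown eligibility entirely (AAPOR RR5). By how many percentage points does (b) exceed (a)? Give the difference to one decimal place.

Top: 198
Base: 198 + 17 + 48 + 69 + 7 + 43 = 382
RR1 = 198 / 382 = 0.5183
Base: 198 + 17 + 48 + 69 + 7 = 339
RR5 = 198 / 339 = 0.5841
Difference = 58.41 − 51.83 = 6.58 percentage points

6.6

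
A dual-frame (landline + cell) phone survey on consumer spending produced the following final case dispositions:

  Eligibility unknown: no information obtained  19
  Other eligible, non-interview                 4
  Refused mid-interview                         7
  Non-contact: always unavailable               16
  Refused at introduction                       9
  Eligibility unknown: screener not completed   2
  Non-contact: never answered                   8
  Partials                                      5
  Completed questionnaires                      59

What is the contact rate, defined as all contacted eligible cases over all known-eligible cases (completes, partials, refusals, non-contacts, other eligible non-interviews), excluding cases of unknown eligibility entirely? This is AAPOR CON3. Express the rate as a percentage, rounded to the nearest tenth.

Refusal or break-off = 9 + 7 = 16
No answer / not reached = 8 + 16 = 24
Undetermined eligibility = 2 + 19 = 21
Num = 59 + 5 + 16 + 4 = 84
Denom = 59 + 5 + 16 + 24 + 4 = 108
CON3 = 84 / 108 = 0.7778

77.8%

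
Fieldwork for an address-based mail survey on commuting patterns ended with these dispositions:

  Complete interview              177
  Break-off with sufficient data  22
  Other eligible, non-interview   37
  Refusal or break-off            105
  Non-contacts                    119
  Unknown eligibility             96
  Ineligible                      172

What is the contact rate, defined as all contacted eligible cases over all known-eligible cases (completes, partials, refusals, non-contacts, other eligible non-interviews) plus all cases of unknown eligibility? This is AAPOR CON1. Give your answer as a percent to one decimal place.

Num: 177 + 22 + 105 + 37 = 341
Denom: 177 + 22 + 105 + 119 + 37 + 96 = 556
CON1 = 341 / 556 = 0.6133

61.3%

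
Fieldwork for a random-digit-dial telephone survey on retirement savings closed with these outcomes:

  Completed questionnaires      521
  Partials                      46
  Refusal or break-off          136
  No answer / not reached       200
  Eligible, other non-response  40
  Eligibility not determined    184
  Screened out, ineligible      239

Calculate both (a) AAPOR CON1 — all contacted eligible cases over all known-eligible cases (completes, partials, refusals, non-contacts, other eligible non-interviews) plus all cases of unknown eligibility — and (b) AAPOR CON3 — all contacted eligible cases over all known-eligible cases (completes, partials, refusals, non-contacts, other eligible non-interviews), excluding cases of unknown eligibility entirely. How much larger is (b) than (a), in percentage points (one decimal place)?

Num: 521 + 46 + 136 + 40 = 743
Base: 521 + 46 + 136 + 200 + 40 + 184 = 1127
CON1 = 743 / 1127 = 0.6593
Base: 521 + 46 + 136 + 200 + 40 = 943
CON3 = 743 / 943 = 0.7879
Difference = 78.79 − 65.93 = 12.86 percentage points

12.9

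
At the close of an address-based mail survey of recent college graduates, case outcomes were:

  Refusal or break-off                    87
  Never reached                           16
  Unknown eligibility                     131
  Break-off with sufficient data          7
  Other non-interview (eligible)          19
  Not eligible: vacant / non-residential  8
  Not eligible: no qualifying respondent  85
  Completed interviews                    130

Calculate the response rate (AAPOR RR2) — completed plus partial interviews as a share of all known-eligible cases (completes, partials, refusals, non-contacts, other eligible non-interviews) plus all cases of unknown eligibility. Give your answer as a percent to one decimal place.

35.1%

Screened out, ineligible = 85 + 8 = 93
Num: 130 + 7 = 137
Base: 130 + 7 + 87 + 16 + 19 + 131 = 390
RR2 = 137 / 390 = 0.3513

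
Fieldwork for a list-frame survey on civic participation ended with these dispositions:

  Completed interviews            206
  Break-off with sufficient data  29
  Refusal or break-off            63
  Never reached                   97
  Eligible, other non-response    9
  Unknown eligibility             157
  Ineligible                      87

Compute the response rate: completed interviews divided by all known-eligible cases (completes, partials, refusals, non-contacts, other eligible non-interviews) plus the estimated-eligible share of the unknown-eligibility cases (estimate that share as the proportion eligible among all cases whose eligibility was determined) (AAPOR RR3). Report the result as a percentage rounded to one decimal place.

38.6%

Num: 206
Determined eligible: 206 + 29 + 63 + 97 + 9 = 404
e = 404 / (404 + 87) = 404 / 491 = 0.8228
Estimated eligible among unknowns: 0.8228 × 157 = 129.18
Base: 404 + 129.18 = 533.18
RR3 = 206 / 533.18 = 0.3864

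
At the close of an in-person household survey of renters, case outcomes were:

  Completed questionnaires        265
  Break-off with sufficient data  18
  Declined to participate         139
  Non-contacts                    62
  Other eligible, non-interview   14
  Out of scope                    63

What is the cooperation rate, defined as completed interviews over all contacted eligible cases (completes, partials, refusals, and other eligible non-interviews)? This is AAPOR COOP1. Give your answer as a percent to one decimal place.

Num = 265
Denominator = 265 + 18 + 139 + 14 = 436
COOP1 = 265 / 436 = 0.6078

60.8%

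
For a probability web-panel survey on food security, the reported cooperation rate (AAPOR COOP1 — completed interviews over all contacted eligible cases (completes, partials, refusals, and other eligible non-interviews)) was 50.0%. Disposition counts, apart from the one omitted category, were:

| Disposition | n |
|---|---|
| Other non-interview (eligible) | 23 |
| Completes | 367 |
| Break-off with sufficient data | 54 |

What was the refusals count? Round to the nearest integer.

290

COOP1 = 367 / D = 0.500
D = 367 / 0.500 = 734.0
Rest of base = 444
refusals = 734.0 − 444 ≈ 290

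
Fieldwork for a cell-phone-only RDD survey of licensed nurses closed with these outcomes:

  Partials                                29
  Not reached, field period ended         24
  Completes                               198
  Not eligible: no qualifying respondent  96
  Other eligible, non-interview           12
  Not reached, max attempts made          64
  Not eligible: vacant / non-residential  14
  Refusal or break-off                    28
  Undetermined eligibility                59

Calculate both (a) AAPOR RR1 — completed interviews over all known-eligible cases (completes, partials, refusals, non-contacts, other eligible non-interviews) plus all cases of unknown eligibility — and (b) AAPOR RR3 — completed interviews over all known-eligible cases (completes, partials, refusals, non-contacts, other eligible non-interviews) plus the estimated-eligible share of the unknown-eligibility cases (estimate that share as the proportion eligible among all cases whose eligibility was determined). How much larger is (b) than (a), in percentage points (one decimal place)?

Never reached = 24 + 64 = 88
Not eligible = 96 + 14 = 110
Num = 198
Denominator = 198 + 29 + 28 + 88 + 12 + 59 = 414
RR1 = 198 / 414 = 0.4783
Eligible (known) = 198 + 29 + 28 + 88 + 12 = 355
e = 355 / (355 + 110) = 355 / 465 = 0.7634
Estimated eligible among unknowns = 0.7634 × 59 = 45.04
Denominator = 355 + 45.04 = 400.04
RR3 = 198 / 400.04 = 0.4950
Difference = 49.50 − 47.83 = 1.67 percentage points

1.7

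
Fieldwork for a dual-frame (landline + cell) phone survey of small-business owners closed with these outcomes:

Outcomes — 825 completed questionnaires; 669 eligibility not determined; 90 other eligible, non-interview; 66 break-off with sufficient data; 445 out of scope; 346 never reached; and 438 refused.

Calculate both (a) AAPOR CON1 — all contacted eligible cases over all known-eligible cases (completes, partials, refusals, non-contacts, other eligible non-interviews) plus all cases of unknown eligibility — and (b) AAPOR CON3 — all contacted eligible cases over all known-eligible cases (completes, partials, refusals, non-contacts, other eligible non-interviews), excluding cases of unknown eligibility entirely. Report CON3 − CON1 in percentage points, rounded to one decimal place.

Numerator = 825 + 66 + 438 + 90 = 1419
Denominator = 825 + 66 + 438 + 346 + 90 + 669 = 2434
CON1 = 1419 / 2434 = 0.5830
Denominator = 825 + 66 + 438 + 346 + 90 = 1765
CON3 = 1419 / 1765 = 0.8040
Difference = 80.40 − 58.30 = 22.10 percentage points

22.1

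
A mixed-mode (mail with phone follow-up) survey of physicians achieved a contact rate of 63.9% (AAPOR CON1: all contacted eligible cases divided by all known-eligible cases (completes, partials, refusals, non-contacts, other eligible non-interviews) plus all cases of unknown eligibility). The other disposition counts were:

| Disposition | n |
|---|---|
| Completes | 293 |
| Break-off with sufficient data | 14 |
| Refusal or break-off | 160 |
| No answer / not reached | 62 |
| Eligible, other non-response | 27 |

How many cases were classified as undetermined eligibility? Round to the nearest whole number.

217

Top = 293 + 14 + 160 + 27 = 494
CON1 = 494 / D = 0.639
D = 494 / 0.639 = 773.1
Rest of base = 556
undetermined eligibility = 773.1 − 556 ≈ 217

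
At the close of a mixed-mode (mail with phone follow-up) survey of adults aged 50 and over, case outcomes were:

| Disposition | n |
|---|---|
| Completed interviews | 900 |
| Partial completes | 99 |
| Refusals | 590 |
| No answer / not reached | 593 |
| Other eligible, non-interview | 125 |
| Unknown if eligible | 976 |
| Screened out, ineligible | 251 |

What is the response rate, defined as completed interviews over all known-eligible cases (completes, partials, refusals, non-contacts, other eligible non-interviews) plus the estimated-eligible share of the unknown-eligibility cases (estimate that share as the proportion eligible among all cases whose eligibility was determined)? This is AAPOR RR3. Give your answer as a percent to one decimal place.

28.2%

Top = 900
Known eligible = 900 + 99 + 590 + 593 + 125 = 2307
e = 2307 / (2307 + 251) = 2307 / 2558 = 0.9019
e × U = 0.9019 × 976 = 880.25
Denom = 2307 + 880.25 = 3187.25
RR3 = 900 / 3187.25 = 0.2824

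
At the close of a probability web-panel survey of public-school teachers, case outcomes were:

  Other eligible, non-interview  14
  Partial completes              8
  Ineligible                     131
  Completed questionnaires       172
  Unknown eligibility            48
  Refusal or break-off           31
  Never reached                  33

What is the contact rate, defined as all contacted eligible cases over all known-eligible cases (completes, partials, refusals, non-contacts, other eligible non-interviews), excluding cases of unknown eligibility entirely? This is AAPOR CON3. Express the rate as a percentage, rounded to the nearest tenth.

Top = 172 + 8 + 31 + 14 = 225
Denom = 172 + 8 + 31 + 33 + 14 = 258
CON3 = 225 / 258 = 0.8721

87.2%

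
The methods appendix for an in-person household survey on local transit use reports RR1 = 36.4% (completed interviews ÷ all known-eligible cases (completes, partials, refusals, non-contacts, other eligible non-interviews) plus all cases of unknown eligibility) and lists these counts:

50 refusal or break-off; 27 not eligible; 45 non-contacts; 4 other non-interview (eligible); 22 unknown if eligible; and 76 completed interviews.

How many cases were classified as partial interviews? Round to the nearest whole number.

12

RR1 = 76 / D = 0.364
D = 76 / 0.364 = 208.8
Remaining denominator categories sum to 197
partial interviews = 208.8 − 197 ≈ 12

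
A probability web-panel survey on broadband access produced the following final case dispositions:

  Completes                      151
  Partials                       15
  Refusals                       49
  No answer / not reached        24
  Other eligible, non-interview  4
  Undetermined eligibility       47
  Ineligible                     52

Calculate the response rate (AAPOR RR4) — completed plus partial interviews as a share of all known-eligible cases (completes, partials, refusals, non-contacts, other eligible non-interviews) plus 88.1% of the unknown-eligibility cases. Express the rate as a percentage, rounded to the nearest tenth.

Numerator: 151 + 15 = 166
Determined eligible: 151 + 15 + 49 + 24 + 4 = 243
e × U: 0.8810 × 47 = 41.41
Denom: 243 + 41.41 = 284.41
RR4 = 166 / 284.41 = 0.5837

58.4%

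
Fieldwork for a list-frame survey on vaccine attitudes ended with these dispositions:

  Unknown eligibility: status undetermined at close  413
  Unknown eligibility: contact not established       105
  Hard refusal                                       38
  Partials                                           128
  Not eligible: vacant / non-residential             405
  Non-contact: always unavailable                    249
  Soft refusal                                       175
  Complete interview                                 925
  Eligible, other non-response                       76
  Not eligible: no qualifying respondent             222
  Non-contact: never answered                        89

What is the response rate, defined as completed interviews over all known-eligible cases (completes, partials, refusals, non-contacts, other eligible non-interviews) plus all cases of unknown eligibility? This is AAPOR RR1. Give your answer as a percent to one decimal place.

42.1%

Refusals = 38 + 175 = 213
No answer / not reached = 89 + 249 = 338
Eligibility not determined = 105 + 413 = 518
Ineligible = 222 + 405 = 627
Num: 925
Denominator: 925 + 128 + 213 + 338 + 76 + 518 = 2198
RR1 = 925 / 2198 = 0.4208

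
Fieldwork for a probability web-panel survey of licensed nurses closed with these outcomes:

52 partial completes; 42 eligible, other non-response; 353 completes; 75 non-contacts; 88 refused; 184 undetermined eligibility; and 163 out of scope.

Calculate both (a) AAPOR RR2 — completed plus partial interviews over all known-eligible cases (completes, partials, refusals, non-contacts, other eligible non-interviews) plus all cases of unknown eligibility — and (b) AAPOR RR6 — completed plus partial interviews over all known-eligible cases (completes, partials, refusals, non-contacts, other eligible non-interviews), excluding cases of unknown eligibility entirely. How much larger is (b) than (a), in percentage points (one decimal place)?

Num = 353 + 52 = 405
Denom = 353 + 52 + 88 + 75 + 42 + 184 = 794
RR2 = 405 / 794 = 0.5101
Denom = 353 + 52 + 88 + 75 + 42 = 610
RR6 = 405 / 610 = 0.6639
Difference = 66.39 − 51.01 = 15.38 percentage points

15.4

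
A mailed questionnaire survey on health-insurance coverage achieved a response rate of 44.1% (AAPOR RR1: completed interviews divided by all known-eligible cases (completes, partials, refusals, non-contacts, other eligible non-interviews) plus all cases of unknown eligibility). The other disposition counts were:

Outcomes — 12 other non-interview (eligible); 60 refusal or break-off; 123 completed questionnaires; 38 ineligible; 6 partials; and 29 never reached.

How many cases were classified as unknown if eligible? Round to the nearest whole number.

49

RR1 = 123 / D = 0.441
D = 123 / 0.441 = 278.9
Remaining denominator categories sum to 230
unknown if eligible = 278.9 − 230 ≈ 49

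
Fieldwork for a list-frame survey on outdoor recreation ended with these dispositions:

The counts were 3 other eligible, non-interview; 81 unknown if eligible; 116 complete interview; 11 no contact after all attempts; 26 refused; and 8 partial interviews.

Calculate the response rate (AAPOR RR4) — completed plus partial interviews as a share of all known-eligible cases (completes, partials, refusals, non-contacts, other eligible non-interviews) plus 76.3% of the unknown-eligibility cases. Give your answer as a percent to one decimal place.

54.9%

Num = 116 + 8 = 124
Determined eligible = 116 + 8 + 26 + 11 + 3 = 164
e × U = 0.7630 × 81 = 61.80
Denom = 164 + 61.80 = 225.80
RR4 = 124 / 225.80 = 0.5492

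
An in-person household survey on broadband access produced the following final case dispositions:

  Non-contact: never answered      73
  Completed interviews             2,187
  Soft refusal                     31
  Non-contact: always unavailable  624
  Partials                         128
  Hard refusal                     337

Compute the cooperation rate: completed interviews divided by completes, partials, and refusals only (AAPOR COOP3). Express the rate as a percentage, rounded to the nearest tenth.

Refused = 337 + 31 = 368
No answer / not reached = 73 + 624 = 697
Top → 2187
Denom → 2187 + 128 + 368 = 2683
COOP3 = 2187 / 2683 = 0.8151

81.5%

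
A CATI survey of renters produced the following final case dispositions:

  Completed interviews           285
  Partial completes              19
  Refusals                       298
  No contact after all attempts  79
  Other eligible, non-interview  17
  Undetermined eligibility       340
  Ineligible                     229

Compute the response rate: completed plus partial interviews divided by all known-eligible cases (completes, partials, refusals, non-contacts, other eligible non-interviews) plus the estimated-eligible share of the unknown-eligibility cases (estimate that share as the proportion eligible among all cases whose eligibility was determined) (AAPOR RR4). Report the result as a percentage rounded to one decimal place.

Num → 285 + 19 = 304
Eligible (known) → 285 + 19 + 298 + 79 + 17 = 698
e = 698 / (698 + 229) = 698 / 927 = 0.7530
e × U → 0.7530 × 340 = 256.02
Denom → 698 + 256.02 = 954.02
RR4 = 304 / 954.02 = 0.3187

31.9%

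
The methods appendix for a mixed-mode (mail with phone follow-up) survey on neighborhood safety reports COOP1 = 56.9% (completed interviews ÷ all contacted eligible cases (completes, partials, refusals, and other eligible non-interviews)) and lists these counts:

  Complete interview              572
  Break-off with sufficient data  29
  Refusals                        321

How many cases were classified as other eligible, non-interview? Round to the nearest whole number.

COOP1 = 572 / D = 0.569
D = 572 / 0.569 = 1005.3
Remaining denominator categories sum to 922
other eligible, non-interview = 1005.3 − 922 ≈ 83

83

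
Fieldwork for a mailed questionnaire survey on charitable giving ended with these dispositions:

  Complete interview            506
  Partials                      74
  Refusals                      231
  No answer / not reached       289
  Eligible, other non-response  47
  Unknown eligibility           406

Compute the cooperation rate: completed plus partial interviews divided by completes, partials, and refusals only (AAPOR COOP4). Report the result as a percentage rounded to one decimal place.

Num: 506 + 74 = 580
Base: 506 + 74 + 231 = 811
COOP4 = 580 / 811 = 0.7152

71.5%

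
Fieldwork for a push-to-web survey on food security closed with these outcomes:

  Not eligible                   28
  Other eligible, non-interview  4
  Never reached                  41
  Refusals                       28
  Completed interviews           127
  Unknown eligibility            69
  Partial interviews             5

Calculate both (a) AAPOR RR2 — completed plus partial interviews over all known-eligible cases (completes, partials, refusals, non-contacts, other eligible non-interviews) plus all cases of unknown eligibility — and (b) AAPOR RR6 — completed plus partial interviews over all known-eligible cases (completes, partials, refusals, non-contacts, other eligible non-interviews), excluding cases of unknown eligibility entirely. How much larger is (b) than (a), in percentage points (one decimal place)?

16.2

Top = 127 + 5 = 132
Denom = 127 + 5 + 28 + 41 + 4 + 69 = 274
RR2 = 132 / 274 = 0.4818
Denom = 127 + 5 + 28 + 41 + 4 = 205
RR6 = 132 / 205 = 0.6439
Difference = 64.39 − 48.18 = 16.21 percentage points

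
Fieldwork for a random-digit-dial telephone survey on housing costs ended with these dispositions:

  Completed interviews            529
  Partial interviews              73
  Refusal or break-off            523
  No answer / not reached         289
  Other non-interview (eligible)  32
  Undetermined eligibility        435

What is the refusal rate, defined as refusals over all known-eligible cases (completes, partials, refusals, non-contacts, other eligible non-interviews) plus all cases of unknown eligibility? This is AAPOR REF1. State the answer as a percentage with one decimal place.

Top = 523
Denom = 529 + 73 + 523 + 289 + 32 + 435 = 1881
REF1 = 523 / 1881 = 0.2780

27.8%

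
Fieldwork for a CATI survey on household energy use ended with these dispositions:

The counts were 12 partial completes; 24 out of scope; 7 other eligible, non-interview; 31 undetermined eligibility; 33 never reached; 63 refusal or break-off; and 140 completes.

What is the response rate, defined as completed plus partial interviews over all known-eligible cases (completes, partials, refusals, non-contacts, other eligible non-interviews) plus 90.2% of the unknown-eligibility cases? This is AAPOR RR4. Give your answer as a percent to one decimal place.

Num: 140 + 12 = 152
Eligible (known): 140 + 12 + 63 + 33 + 7 = 255
e × U: 0.9020 × 31 = 27.96
Base: 255 + 27.96 = 282.96
RR4 = 152 / 282.96 = 0.5372

53.7%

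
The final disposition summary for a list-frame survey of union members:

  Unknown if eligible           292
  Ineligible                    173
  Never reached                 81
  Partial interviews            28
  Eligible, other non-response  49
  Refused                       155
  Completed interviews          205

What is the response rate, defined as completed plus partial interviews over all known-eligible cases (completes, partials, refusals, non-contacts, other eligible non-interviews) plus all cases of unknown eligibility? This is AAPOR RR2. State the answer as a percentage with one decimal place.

28.8%

Num: 205 + 28 = 233
Denominator: 205 + 28 + 155 + 81 + 49 + 292 = 810
RR2 = 233 / 810 = 0.2877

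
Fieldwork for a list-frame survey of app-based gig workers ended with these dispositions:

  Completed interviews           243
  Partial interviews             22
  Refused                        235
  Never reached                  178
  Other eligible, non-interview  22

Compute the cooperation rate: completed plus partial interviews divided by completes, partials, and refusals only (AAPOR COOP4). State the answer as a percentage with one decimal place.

53.0%

Top = 243 + 22 = 265
Base = 243 + 22 + 235 = 500
COOP4 = 265 / 500 = 0.5300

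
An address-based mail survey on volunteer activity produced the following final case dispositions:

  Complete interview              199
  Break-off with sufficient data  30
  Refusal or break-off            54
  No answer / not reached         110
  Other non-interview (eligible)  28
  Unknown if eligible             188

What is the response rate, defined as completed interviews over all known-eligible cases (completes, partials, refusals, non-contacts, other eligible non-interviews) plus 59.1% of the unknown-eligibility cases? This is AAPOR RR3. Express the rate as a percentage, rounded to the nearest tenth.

37.4%

Num = 199
Determined eligible = 199 + 30 + 54 + 110 + 28 = 421
e × U = 0.5910 × 188 = 111.11
Base = 421 + 111.11 = 532.11
RR3 = 199 / 532.11 = 0.3740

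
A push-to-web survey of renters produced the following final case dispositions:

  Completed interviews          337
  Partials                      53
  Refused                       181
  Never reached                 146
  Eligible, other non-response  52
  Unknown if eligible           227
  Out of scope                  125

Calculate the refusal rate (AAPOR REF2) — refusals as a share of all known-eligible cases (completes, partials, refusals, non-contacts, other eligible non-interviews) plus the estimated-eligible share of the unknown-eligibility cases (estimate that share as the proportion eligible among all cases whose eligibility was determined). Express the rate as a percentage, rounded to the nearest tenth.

Top = 181
Determined eligible = 337 + 53 + 181 + 146 + 52 = 769
e = 769 / (769 + 125) = 769 / 894 = 0.8602
Eligible share of unknowns = 0.8602 × 227 = 195.27
Denominator = 769 + 195.27 = 964.27
REF2 = 181 / 964.27 = 0.1877

18.8%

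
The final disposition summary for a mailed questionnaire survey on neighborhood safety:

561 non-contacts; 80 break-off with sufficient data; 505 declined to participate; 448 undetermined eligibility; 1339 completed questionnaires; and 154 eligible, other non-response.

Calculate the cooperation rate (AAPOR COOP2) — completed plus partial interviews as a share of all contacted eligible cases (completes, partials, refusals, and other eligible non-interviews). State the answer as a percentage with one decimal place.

68.3%

Top → 1339 + 80 = 1419
Denominator → 1339 + 80 + 505 + 154 = 2078
COOP2 = 1419 / 2078 = 0.6829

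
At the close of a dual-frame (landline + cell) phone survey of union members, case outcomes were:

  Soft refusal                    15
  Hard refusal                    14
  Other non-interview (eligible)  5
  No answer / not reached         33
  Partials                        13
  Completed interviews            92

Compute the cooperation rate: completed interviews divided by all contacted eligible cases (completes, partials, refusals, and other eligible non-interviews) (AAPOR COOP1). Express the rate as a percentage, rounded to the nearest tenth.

66.2%

Refusal or break-off = 14 + 15 = 29
Num: 92
Denom: 92 + 13 + 29 + 5 = 139
COOP1 = 92 / 139 = 0.6619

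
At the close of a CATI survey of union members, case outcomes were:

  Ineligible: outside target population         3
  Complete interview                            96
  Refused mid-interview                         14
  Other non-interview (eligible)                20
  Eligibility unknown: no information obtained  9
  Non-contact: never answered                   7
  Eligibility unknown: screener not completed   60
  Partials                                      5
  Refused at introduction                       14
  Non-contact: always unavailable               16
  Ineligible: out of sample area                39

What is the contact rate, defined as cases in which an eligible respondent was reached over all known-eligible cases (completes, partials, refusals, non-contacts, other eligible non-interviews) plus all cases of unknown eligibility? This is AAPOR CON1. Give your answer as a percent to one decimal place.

61.8%

Declined to participate = 14 + 14 = 28
No contact after all attempts = 7 + 16 = 23
Unknown if eligible = 60 + 9 = 69
Not eligible = 3 + 39 = 42
Top → 96 + 5 + 28 + 20 = 149
Denom → 96 + 5 + 28 + 23 + 20 + 69 = 241
CON1 = 149 / 241 = 0.6183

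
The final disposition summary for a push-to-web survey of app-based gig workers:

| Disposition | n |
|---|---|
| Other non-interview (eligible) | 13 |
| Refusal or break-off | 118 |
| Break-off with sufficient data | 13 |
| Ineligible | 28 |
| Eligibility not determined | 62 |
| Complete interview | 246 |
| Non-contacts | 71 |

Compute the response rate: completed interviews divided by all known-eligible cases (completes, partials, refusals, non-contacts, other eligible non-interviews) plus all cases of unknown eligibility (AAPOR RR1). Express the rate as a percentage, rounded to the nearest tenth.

47.0%

Top: 246
Base: 246 + 13 + 118 + 71 + 13 + 62 = 523
RR1 = 246 / 523 = 0.4704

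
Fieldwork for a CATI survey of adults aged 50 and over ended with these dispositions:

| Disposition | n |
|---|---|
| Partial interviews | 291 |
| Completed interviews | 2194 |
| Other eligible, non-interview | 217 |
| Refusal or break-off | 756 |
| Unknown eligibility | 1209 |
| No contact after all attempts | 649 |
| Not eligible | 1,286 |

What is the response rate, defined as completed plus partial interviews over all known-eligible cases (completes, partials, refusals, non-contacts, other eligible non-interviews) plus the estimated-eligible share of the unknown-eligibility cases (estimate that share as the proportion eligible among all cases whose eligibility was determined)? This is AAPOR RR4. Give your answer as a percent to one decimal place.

49.4%

Num = 2194 + 291 = 2485
Eligible (known) = 2194 + 291 + 756 + 649 + 217 = 4107
e = 4107 / (4107 + 1286) = 4107 / 5393 = 0.7615
Estimated eligible among unknowns = 0.7615 × 1209 = 920.65
Base = 4107 + 920.65 = 5027.65
RR4 = 2485 / 5027.65 = 0.4943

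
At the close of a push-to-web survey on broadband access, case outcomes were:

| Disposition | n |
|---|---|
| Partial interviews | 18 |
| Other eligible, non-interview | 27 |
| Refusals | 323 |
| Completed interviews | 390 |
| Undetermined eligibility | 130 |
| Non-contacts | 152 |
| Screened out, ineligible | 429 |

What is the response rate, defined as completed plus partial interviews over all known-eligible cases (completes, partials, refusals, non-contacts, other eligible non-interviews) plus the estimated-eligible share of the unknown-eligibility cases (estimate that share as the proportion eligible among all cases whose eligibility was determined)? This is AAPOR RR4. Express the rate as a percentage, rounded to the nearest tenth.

Numerator = 390 + 18 = 408
Known eligible = 390 + 18 + 323 + 152 + 27 = 910
e = 910 / (910 + 429) = 910 / 1339 = 0.6796
Eligible share of unknowns = 0.6796 × 130 = 88.35
Denominator = 910 + 88.35 = 998.35
RR4 = 408 / 998.35 = 0.4087

40.9%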